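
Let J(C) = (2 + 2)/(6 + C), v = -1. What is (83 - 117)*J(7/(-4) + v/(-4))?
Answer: -272/9 ≈ -30.222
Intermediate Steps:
J(C) = 4/(6 + C)
(83 - 117)*J(7/(-4) + v/(-4)) = (83 - 117)*(4/(6 + (7/(-4) - 1/(-4)))) = -136/(6 + (7*(-¼) - 1*(-¼))) = -136/(6 + (-7/4 + ¼)) = -136/(6 - 3/2) = -136/9/2 = -136*2/9 = -34*8/9 = -272/9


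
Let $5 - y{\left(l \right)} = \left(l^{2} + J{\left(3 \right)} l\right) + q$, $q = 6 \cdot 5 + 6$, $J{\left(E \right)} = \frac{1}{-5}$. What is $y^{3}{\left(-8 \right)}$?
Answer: $- \frac{112678587}{125} \approx -9.0143 \cdot 10^{5}$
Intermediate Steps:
$J{\left(E \right)} = - \frac{1}{5}$
$q = 36$ ($q = 30 + 6 = 36$)
$y{\left(l \right)} = -31 - l^{2} + \frac{l}{5}$ ($y{\left(l \right)} = 5 - \left(\left(l^{2} - \frac{l}{5}\right) + 36\right) = 5 - \left(36 + l^{2} - \frac{l}{5}\right) = -31 - l^{2} + \frac{l}{5}$)
$y^{3}{\left(-8 \right)} = \left(-31 - \left(-8\right)^{2} + \frac{1}{5} \left(-8\right)\right)^{3} = \left(-31 - 64 - \frac{8}{5}\right)^{3} = \left(- \frac{483}{5}\right)^{3} = - \frac{112678587}{125}$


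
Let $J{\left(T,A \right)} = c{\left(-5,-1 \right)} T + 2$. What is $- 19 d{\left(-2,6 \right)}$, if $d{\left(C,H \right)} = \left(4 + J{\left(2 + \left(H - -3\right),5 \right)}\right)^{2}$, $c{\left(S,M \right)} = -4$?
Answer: $-27436$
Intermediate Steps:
$J{\left(T,A \right)} = 2 - 4 T$ ($J{\left(T,A \right)} = - 4 T + 2 = 2 - 4 T$)
$d{\left(C,H \right)} = \left(-14 - 4 H\right)^{2}$ ($d{\left(C,H \right)} = \left(4 - \left(-2 + 4 \left(2 + \left(H - -3\right)\right)\right)\right)^{2} = \left(4 - \left(-2 + 4 \left(2 + \left(H + 3\right)\right)\right)\right)^{2} = \left(4 - \left(-2 + 4 \left(2 + \left(3 + H\right)\right)\right)\right)^{2} = \left(4 - \left(-2 + 4 \left(5 + H\right)\right)\right)^{2} = \left(4 + \left(2 - \left(20 + 4 H\right)\right)\right)^{2} = \left(4 - \left(18 + 4 H\right)\right)^{2} = \left(-14 - 4 H\right)^{2}$)
$- 19 d{\left(-2,6 \right)} = - 19 \cdot 4 \left(7 + 2 \cdot 6\right)^{2} = - 19 \cdot 4 \left(7 + 12\right)^{2} = - 19 \cdot 4 \cdot 19^{2} = - 19 \cdot 4 \cdot 361 = \left(-19\right) 1444 = -27436$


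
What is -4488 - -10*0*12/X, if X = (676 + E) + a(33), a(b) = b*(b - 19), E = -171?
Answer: -4488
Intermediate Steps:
a(b) = b*(-19 + b)
X = 967 (X = (676 - 171) + 33*(-19 + 33) = 505 + 33*14 = 505 + 462 = 967)
-4488 - -10*0*12/X = -4488 - -10*0*12/967 = -4488 - 0*12/967 = -4488 - 0/967 = -4488 - 1*0 = -4488 + 0 = -4488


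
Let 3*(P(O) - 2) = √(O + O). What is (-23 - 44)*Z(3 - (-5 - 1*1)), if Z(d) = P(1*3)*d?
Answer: -1206 - 201*√6 ≈ -1698.3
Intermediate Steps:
P(O) = 2 + √2*√O/3 (P(O) = 2 + √(O + O)/3 = 2 + √(2*O)/3 = 2 + (√2*√O)/3 = 2 + √2*√O/3)
Z(d) = d*(2 + √6/3) (Z(d) = (2 + √2*√(1*3)/3)*d = (2 + √2*√3/3)*d = (2 + √6/3)*d = d*(2 + √6/3))
(-23 - 44)*Z(3 - (-5 - 1*1)) = (-23 - 44)*((3 - (-5 - 1*1))*(6 + √6)/3) = -67*(3 - (-5 - 1))*(6 + √6)/3 = -67*(3 - 1*(-6))*(6 + √6)/3 = -67*(3 + 6)*(6 + √6)/3 = -67*9*(6 + √6)/3 = -67*(18 + 3*√6) = -1206 - 201*√6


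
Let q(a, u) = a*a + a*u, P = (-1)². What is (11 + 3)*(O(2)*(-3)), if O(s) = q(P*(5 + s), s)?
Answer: -2646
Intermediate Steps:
P = 1
q(a, u) = a² + a*u
O(s) = (5 + s)*(5 + 2*s) (O(s) = (1*(5 + s))*(1*(5 + s) + s) = (5 + s)*((5 + s) + s) = (5 + s)*(5 + 2*s))
(11 + 3)*(O(2)*(-3)) = (11 + 3)*(((5 + 2)*(5 + 2*2))*(-3)) = 14*((7*(5 + 4))*(-3)) = 14*((7*9)*(-3)) = 14*(63*(-3)) = 14*(-189) = -2646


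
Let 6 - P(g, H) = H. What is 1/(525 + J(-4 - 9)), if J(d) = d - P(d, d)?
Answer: 1/493 ≈ 0.0020284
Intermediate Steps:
P(g, H) = 6 - H
J(d) = -6 + 2*d (J(d) = d - (6 - d) = d + (-6 + d) = -6 + 2*d)
1/(525 + J(-4 - 9)) = 1/(525 + (-6 + 2*(-4 - 9))) = 1/(525 + (-6 + 2*(-13))) = 1/(525 + (-6 - 26)) = 1/(525 - 32) = 1/493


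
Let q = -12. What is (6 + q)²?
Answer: 36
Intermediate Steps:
(6 + q)² = (6 - 12)² = (-6)² = 36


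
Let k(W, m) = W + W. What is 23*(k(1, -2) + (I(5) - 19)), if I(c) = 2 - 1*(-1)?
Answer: -322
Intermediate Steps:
I(c) = 3 (I(c) = 2 + 1 = 3)
k(W, m) = 2*W
23*(k(1, -2) + (I(5) - 19)) = 23*(2*1 + (3 - 19)) = 23*(2 - 16) = 23*(-14) = -322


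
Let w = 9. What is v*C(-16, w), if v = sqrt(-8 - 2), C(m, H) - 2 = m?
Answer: -14*I*sqrt(10) ≈ -44.272*I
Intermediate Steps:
C(m, H) = 2 + m
v = I*sqrt(10) (v = sqrt(-10) = I*sqrt(10) ≈ 3.1623*I)
v*C(-16, w) = (I*sqrt(10))*(2 - 16) = (I*sqrt(10))*(-14) = -14*I*sqrt(10)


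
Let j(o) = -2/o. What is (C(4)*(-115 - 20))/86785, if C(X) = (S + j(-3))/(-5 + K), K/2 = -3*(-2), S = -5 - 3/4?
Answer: 549/485996 ≈ 0.0011296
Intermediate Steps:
S = -23/4 (S = -5 - 3/4 = -23/4 ≈ -5.7500)
K = 12 (K = 2*(-3*(-2)) = 2*6 = 12)
C(X) = -61/84 (C(X) = (-23/4 - 2/(-3))/(-5 + 12) = (-23/4 - 2*(-1/3))/7 = (-23/4 + 2/3)*(1/7) = -61/12*1/7 = -61/84)
(C(4)*(-115 - 20))/86785 = -61*(-115 - 20)/84/86785 = -61/84*(-135)*(1/86785) = (2745/28)*(1/86785) = 549/485996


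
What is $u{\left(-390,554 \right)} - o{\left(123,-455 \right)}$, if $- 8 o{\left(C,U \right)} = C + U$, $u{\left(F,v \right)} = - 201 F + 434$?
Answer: $\frac{157565}{2} \approx 78783.0$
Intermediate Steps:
$u{\left(F,v \right)} = 434 - 201 F$
$o{\left(C,U \right)} = - \frac{C}{8} - \frac{U}{8}$ ($o{\left(C,U \right)} = - \frac{C + U}{8} = - \frac{C}{8} - \frac{U}{8}$)
$u{\left(-390,554 \right)} - o{\left(123,-455 \right)} = \left(434 - -78390\right) - \left(\left(- \frac{1}{8}\right) 123 - - \frac{455}{8}\right) = \left(434 + 78390\right) - \left(- \frac{123}{8} + \frac{455}{8}\right) = 78824 - \frac{83}{2} = \frac{157565}{2}$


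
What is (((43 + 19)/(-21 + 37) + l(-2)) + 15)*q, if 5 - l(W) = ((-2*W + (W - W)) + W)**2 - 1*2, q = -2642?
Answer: -231175/4 ≈ -57794.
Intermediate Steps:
l(W) = 7 - W**2 (l(W) = 5 - (((-2*W + (W - W)) + W)**2 - 1*2) = 5 - (((-2*W + 0) + W)**2 - 2) = 5 - ((-2*W + W)**2 - 2) = 5 - ((-W)**2 - 2) = 5 - (W**2 - 2) = 5 - (-2 + W**2) = 5 + (2 - W**2) = 7 - W**2)
(((43 + 19)/(-21 + 37) + l(-2)) + 15)*q = (((43 + 19)/(-21 + 37) + (7 - 1*(-2)**2)) + 15)*(-2642) = ((62/16 + (7 - 1*4)) + 15)*(-2642) = ((62*(1/16) + (7 - 4)) + 15)*(-2642) = ((31/8 + 3) + 15)*(-2642) = (55/8 + 15)*(-2642) = (175/8)*(-2642) = -231175/4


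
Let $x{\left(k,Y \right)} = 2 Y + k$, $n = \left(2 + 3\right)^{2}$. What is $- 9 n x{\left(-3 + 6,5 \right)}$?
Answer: $-2925$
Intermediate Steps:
$n = 25$ ($n = 5^{2} = 25$)
$x{\left(k,Y \right)} = k + 2 Y$
$- 9 n x{\left(-3 + 6,5 \right)} = \left(-9\right) 25 \left(\left(-3 + 6\right) + 2 \cdot 5\right) = - 225 \left(3 + 10\right) = \left(-225\right) 13 = -2925$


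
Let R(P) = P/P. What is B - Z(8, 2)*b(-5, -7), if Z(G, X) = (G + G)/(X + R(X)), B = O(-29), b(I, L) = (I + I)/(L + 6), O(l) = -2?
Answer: -166/3 ≈ -55.333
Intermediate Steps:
b(I, L) = 2*I/(6 + L) (b(I, L) = (2*I)/(6 + L) = 2*I/(6 + L))
B = -2
R(P) = 1
Z(G, X) = 2*G/(1 + X) (Z(G, X) = (G + G)/(X + 1) = (2*G)/(1 + X) = 2*G/(1 + X))
B - Z(8, 2)*b(-5, -7) = -2 - 2*8/(1 + 2)*2*(-5)/(6 - 7) = -2 - 2*8/3*2*(-5)/(-1) = -2 - 2*8*(⅓)*2*(-5)*(-1) = -2 - 16*10/3 = -2 - 1*160/3 = -2 - 160/3 = -166/3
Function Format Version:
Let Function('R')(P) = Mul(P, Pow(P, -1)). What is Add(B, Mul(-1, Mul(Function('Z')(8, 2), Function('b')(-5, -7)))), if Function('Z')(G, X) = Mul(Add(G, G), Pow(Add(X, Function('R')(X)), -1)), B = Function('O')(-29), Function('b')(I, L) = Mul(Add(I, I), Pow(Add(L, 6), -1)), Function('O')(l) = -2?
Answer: Rational(-166, 3) ≈ -55.333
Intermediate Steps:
Function('b')(I, L) = Mul(2, I, Pow(Add(6, L), -1)) (Function('b')(I, L) = Mul(Mul(2, I), Pow(Add(6, L), -1)) = Mul(2, I, Pow(Add(6, L), -1)))
B = -2
Function('R')(P) = 1
Function('Z')(G, X) = Mul(2, G, Pow(Add(1, X), -1)) (Function('Z')(G, X) = Mul(Add(G, G), Pow(Add(X, 1), -1)) = Mul(Mul(2, G), Pow(Add(1, X), -1)) = Mul(2, G, Pow(Add(1, X), -1)))
Add(B, Mul(-1, Mul(Function('Z')(8, 2), Function('b')(-5, -7)))) = Add(-2, Mul(-1, Mul(Mul(2, 8, Pow(Add(1, 2), -1)), Mul(2, -5, Pow(Add(6, -7), -1))))) = Add(-2, Mul(-1, Mul(Mul(2, 8, Pow(3, -1)), Mul(2, -5, Pow(-1, -1))))) = Add(-2, Mul(-1, Mul(Mul(2, 8, Rational(1, 3)), Mul(2, -5, -1)))) = Add(-2, Mul(-1, Mul(Rational(16, 3), 10))) = Add(-2, Mul(-1, Rational(160, 3))) = Add(-2, Rational(-160, 3)) = Rational(-166, 3)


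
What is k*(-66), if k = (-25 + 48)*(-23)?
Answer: 34914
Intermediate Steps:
k = -529 (k = 23*(-23) = -529)
k*(-66) = -529*(-66) = 34914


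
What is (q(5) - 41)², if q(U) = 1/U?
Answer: 41616/25 ≈ 1664.6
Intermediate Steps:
q(U) = 1/U
(q(5) - 41)² = (1/5 - 41)² = (⅕ - 41)² = (-204/5)² = 41616/25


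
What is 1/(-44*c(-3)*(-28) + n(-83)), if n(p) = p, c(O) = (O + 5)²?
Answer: 1/4845 ≈ 0.00020640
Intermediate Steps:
c(O) = (5 + O)²
1/(-44*c(-3)*(-28) + n(-83)) = 1/(-44*(5 - 3)²*(-28) - 83) = 1/(-44*2²*(-28) - 83) = 1/(-44*4*(-28) - 83) = 1/(-176*(-28) - 83) = 1/(4928 - 83) = 1/4845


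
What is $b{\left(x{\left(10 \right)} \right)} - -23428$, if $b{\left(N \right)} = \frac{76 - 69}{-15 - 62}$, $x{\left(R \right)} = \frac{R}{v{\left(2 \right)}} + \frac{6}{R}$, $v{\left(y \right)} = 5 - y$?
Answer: $\frac{257707}{11} \approx 23428.0$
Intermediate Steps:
$x{\left(R \right)} = \frac{6}{R} + \frac{R}{3}$ ($x{\left(R \right)} = \frac{R}{5 - 2} + \frac{6}{R} = \frac{R}{3} + \frac{6}{R} = \frac{6}{R} + \frac{R}{3}$)
$b{\left(N \right)} = - \frac{1}{11}$ ($b{\left(N \right)} = \frac{7}{-77} = 7 \left(- \frac{1}{77}\right) = - \frac{1}{11}$)
$b{\left(x{\left(10 \right)} \right)} - -23428 = - \frac{1}{11} - -23428 = - \frac{1}{11} + 23428 = \frac{257707}{11}$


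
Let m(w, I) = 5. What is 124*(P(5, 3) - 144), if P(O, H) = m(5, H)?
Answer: -17236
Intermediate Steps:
P(O, H) = 5
124*(P(5, 3) - 144) = 124*(5 - 144) = 124*(-139) = -17236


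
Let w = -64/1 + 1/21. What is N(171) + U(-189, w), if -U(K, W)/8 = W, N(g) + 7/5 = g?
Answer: 71528/105 ≈ 681.22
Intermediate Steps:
N(g) = -7/5 + g
w = -1343/21 (w = -64*1 + 1*(1/21) = -64 + 1/21 = -1343/21 ≈ -63.952)
U(K, W) = -8*W
N(171) + U(-189, w) = (-7/5 + 171) - 8*(-1343/21) = 848/5 + 10744/21 = 71528/105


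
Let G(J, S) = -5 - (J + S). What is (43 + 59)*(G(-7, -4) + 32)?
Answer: 3876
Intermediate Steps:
G(J, S) = -5 - J - S (G(J, S) = -5 + (-J - S) = -5 - J - S)
(43 + 59)*(G(-7, -4) + 32) = (43 + 59)*((-5 - 1*(-7) - 1*(-4)) + 32) = 102*((-5 + 7 + 4) + 32) = 102*(6 + 32) = 102*38 = 3876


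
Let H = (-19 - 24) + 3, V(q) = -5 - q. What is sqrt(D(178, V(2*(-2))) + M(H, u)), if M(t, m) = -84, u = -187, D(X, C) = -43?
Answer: I*sqrt(127) ≈ 11.269*I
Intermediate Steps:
H = -40 (H = -43 + 3 = -40)
sqrt(D(178, V(2*(-2))) + M(H, u)) = sqrt(-43 - 84) = sqrt(-127) = I*sqrt(127)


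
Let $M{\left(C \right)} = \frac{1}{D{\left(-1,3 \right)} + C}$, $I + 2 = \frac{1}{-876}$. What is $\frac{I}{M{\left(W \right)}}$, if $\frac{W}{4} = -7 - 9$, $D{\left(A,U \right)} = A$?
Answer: $\frac{113945}{876} \approx 130.07$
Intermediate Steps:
$W = -64$ ($W = 4 \left(-7 - 9\right) = 4 \left(-16\right) = -64$)
$I = - \frac{1753}{876}$ ($I = -2 + \frac{1}{-876} = -2 - \frac{1}{876} = - \frac{1753}{876} \approx -2.0011$)
$M{\left(C \right)} = \frac{1}{-1 + C}$
$\frac{I}{M{\left(W \right)}} = - \frac{1753}{876 \frac{1}{-1 - 64}} = - \frac{1753}{876 \frac{1}{-65}} = - \frac{1753}{876 \left(- \frac{1}{65}\right)} = \left(- \frac{1753}{876}\right) \left(-65\right) = \frac{113945}{876}$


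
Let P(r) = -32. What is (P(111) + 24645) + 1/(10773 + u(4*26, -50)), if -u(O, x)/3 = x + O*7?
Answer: 215093008/8739 ≈ 24613.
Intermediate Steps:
u(O, x) = -21*O - 3*x (u(O, x) = -3*(x + O*7) = -3*(x + 7*O) = -21*O - 3*x)
(P(111) + 24645) + 1/(10773 + u(4*26, -50)) = (-32 + 24645) + 1/(10773 + (-84*26 - 3*(-50))) = 24613 + 1/(10773 + (-21*104 + 150)) = 24613 + 1/(10773 + (-2184 + 150)) = 24613 + 1/(10773 - 2034) = 24613 + 1/8739 = 215093008/8739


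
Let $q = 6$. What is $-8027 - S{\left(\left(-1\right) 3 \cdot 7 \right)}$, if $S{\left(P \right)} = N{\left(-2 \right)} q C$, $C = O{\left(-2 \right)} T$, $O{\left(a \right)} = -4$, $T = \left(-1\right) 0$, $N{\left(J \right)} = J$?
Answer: $-8027$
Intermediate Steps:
$T = 0$
$C = 0$ ($C = \left(-4\right) 0 = 0$)
$S{\left(P \right)} = 0$ ($S{\left(P \right)} = \left(-2\right) 6 \cdot 0 = \left(-12\right) 0 = 0$)
$-8027 - S{\left(\left(-1\right) 3 \cdot 7 \right)} = -8027 - 0 = -8027 + 0 = -8027$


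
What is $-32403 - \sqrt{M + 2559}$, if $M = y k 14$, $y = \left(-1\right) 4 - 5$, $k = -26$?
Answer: $-32403 - \sqrt{5835} \approx -32479.0$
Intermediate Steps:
$y = -9$ ($y = -4 - 5 = -9$)
$M = 3276$ ($M = \left(-9\right) \left(-26\right) 14 = 234 \cdot 14 = 3276$)
$-32403 - \sqrt{M + 2559} = -32403 - \sqrt{3276 + 2559} = -32403 - \sqrt{5835}$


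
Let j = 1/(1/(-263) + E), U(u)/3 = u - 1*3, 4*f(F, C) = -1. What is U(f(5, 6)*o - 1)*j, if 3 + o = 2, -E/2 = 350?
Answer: 3945/245468 ≈ 0.016071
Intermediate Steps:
E = -700 (E = -2*350 = -700)
o = -1 (o = -3 + 2 = -1)
f(F, C) = -¼ (f(F, C) = (¼)*(-1) = -¼)
U(u) = -9 + 3*u (U(u) = 3*(u - 1*3) = 3*(u - 3) = 3*(-3 + u) = -9 + 3*u)
j = -263/184101 (j = 1/(1/(-263) - 700) = 1/(-1/263 - 700) = 1/(-184101/263) = -263/184101 ≈ -0.0014286)
U(f(5, 6)*o - 1)*j = (-9 + 3*(-¼*(-1) - 1))*(-263/184101) = (-9 + 3*(¼ - 1))*(-263/184101) = (-9 + 3*(-¾))*(-263/184101) = (-9 - 9/4)*(-263/184101) = -45/4*(-263/184101) = 3945/245468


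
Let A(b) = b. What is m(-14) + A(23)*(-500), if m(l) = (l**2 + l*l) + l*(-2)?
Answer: -11080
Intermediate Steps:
m(l) = -2*l + 2*l**2 (m(l) = (l**2 + l**2) - 2*l = 2*l**2 - 2*l = -2*l + 2*l**2)
m(-14) + A(23)*(-500) = 2*(-14)*(-1 - 14) + 23*(-500) = 2*(-14)*(-15) - 11500 = 420 - 11500 = -11080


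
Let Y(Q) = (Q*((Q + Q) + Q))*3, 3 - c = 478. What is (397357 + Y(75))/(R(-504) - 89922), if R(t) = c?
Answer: -447982/90397 ≈ -4.9557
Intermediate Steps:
c = -475 (c = 3 - 1*478 = 3 - 478 = -475)
R(t) = -475
Y(Q) = 9*Q**2 (Y(Q) = (Q*(2*Q + Q))*3 = (Q*(3*Q))*3 = (3*Q**2)*3 = 9*Q**2)
(397357 + Y(75))/(R(-504) - 89922) = (397357 + 9*75**2)/(-475 - 89922) = (397357 + 9*5625)/(-90397) = (397357 + 50625)*(-1/90397) = 447982*(-1/90397) = -447982/90397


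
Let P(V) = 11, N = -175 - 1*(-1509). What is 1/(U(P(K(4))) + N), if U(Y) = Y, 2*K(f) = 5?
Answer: 1/1345 ≈ 0.00074349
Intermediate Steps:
K(f) = 5/2 (K(f) = (½)*5 = 5/2)
N = 1334 (N = -175 + 1509 = 1334)
1/(U(P(K(4))) + N) = 1/(11 + 1334) = 1/1345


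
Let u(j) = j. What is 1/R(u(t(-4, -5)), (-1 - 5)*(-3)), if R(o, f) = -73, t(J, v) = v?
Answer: -1/73 ≈ -0.013699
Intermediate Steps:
1/R(u(t(-4, -5)), (-1 - 5)*(-3)) = 1/(-73) = -1/73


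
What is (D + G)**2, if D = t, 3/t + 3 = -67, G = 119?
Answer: 69338929/4900 ≈ 14151.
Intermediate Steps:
t = -3/70 (t = 3/(-3 - 67) = 3/(-70) = 3*(-1/70) = -3/70 ≈ -0.042857)
D = -3/70 ≈ -0.042857
(D + G)**2 = (-3/70 + 119)**2 = (8327/70)**2 = 69338929/4900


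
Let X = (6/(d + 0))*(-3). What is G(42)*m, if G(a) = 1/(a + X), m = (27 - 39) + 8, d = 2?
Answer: -4/33 ≈ -0.12121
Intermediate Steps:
m = -4 (m = -12 + 8 = -4)
X = -9 (X = (6/(2 + 0))*(-3) = (6/2)*(-3) = ((½)*6)*(-3) = 3*(-3) = -9)
G(a) = 1/(-9 + a) (G(a) = 1/(a - 9) = 1/(-9 + a))
G(42)*m = -4/(-9 + 42) = -4/33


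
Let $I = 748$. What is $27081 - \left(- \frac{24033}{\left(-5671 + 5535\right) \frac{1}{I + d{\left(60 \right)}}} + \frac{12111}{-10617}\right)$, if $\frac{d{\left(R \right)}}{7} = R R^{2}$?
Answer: $- \frac{32162599671505}{120326} \approx -2.673 \cdot 10^{8}$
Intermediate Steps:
$d{\left(R \right)} = 7 R^{3}$ ($d{\left(R \right)} = 7 R R^{2} = 7 R^{3}$)
$27081 - \left(- \frac{24033}{\left(-5671 + 5535\right) \frac{1}{I + d{\left(60 \right)}}} + \frac{12111}{-10617}\right) = 27081 - \left(- \frac{24033}{\left(-5671 + 5535\right) \frac{1}{748 + 7 \cdot 60^{3}}} + \frac{12111}{-10617}\right) = 27081 - \left(- \frac{24033}{\left(-136\right) \frac{1}{748 + 7 \cdot 216000}} + 12111 \left(- \frac{1}{10617}\right)\right) = 27081 - \left(- \frac{24033}{\left(-136\right) \frac{1}{748 + 1512000}} - \frac{4037}{3539}\right) = 27081 - \left(- \frac{24033}{\left(-136\right) \frac{1}{1512748}} - \frac{4037}{3539}\right) = 27081 - \left(- \frac{24033}{- \frac{34}{378187}} - \frac{4037}{3539}\right) = 27081 - \left(\left(-24033\right) \left(- \frac{378187}{34}\right) - \frac{4037}{3539}\right) = 27081 - \left(\frac{9088968171}{34} - \frac{4037}{3539}\right) = 27081 - \frac{32165858219911}{120326} = - \frac{32162599671505}{120326}$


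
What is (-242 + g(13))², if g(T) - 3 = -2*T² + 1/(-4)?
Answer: 5331481/16 ≈ 3.3322e+5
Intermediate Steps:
g(T) = 11/4 - 2*T² (g(T) = 3 + (-2*T² + 1/(-4)) = 3 + (-2*T² - ¼) = 3 + (-¼ - 2*T²) = 11/4 - 2*T²)
(-242 + g(13))² = (-242 + (11/4 - 2*13²))² = (-242 + (11/4 - 2*169))² = (-242 + (11/4 - 338))² = (-242 - 1341/4)² = (-2309/4)² = 5331481/16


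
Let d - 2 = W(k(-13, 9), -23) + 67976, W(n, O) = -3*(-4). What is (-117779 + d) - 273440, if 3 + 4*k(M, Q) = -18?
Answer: -323229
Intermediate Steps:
k(M, Q) = -21/4 (k(M, Q) = -¾ + (¼)*(-18) = -¾ - 9/2 = -21/4)
W(n, O) = 12
d = 67990 (d = 2 + (12 + 67976) = 2 + 67988 = 67990)
(-117779 + d) - 273440 = (-117779 + 67990) - 273440 = -49789 - 273440 = -323229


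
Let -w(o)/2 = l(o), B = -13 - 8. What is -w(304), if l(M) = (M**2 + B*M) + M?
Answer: 172672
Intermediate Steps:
B = -21
l(M) = M**2 - 20*M (l(M) = (M**2 - 21*M) + M = M**2 - 20*M)
w(o) = -2*o*(-20 + o)
-w(304) = -2*304*(20 - 1*304) = -2*304*(20 - 304) = -2*304*(-284) = -1*(-172672) = 172672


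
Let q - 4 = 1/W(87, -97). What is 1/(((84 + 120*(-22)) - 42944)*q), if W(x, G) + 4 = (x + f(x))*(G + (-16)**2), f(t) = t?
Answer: -13831/2517264750 ≈ -5.4945e-6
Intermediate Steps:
W(x, G) = -4 + 2*x*(256 + G) (W(x, G) = -4 + (x + x)*(G + (-16)**2) = -4 + (2*x)*(G + 256) = -4 + (2*x)*(256 + G) = -4 + 2*x*(256 + G))
q = 110649/27662 (q = 4 + 1/(-4 + 512*87 + 2*(-97)*87) = 4 + 1/(-4 + 44544 - 16878) = 4 + 1/27662 = 110649/27662 ≈ 4.0000)
1/(((84 + 120*(-22)) - 42944)*q) = 1/(((84 + 120*(-22)) - 42944)*(110649/27662)) = (27662/110649)/((84 - 2640) - 42944) = (27662/110649)/(-2556 - 42944) = (27662/110649)/(-45500) = -1/45500*27662/110649 = -13831/2517264750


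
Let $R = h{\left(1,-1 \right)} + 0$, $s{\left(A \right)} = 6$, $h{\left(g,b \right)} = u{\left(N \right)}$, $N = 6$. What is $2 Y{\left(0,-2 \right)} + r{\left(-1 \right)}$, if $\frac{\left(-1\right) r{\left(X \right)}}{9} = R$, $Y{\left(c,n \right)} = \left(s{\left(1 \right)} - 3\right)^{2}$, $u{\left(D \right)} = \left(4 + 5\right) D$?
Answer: $-468$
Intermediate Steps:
$u{\left(D \right)} = 9 D$
$h{\left(g,b \right)} = 54$ ($h{\left(g,b \right)} = 9 \cdot 6 = 54$)
$R = 54$ ($R = 54 + 0 = 54$)
$Y{\left(c,n \right)} = 9$ ($Y{\left(c,n \right)} = \left(6 - 3\right)^{2} = 3^{2} = 9$)
$r{\left(X \right)} = -486$ ($r{\left(X \right)} = \left(-9\right) 54 = -486$)
$2 Y{\left(0,-2 \right)} + r{\left(-1 \right)} = 2 \cdot 9 - 486 = 18 - 486 = -468$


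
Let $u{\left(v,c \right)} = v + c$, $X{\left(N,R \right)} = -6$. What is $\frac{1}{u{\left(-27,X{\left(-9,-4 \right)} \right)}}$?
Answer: $- \frac{1}{33} \approx -0.030303$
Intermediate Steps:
$u{\left(v,c \right)} = c + v$
$\frac{1}{u{\left(-27,X{\left(-9,-4 \right)} \right)}} = \frac{1}{-6 - 27} = \frac{1}{-33} = - \frac{1}{33}$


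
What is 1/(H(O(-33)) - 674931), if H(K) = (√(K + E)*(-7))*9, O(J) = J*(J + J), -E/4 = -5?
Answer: -224977/151841043633 + 7*√2198/50613681211 ≈ -1.4752e-6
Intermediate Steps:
E = 20 (E = -4*(-5) = 20)
O(J) = 2*J² (O(J) = J*(2*J) = 2*J²)
H(K) = -63*√(20 + K) (H(K) = (√(K + 20)*(-7))*9 = (√(20 + K)*(-7))*9 = -7*√(20 + K)*9 = -63*√(20 + K))
1/(H(O(-33)) - 674931) = 1/(-63*√(20 + 2*(-33)²) - 674931) = 1/(-63*√(20 + 2*1089) - 674931) = 1/(-63*√(20 + 2178) - 674931) = 1/(-63*√2198 - 674931) = 1/(-674931 - 63*√2198)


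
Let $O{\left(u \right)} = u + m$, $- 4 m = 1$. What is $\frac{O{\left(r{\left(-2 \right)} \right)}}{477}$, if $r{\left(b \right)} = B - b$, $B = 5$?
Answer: $\frac{3}{212} \approx 0.014151$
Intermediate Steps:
$m = - \frac{1}{4}$ ($m = \left(- \frac{1}{4}\right) 1 = - \frac{1}{4} \approx -0.25$)
$r{\left(b \right)} = 5 - b$
$O{\left(u \right)} = - \frac{1}{4} + u$ ($O{\left(u \right)} = u - \frac{1}{4} = - \frac{1}{4} + u$)
$\frac{O{\left(r{\left(-2 \right)} \right)}}{477} = \frac{- \frac{1}{4} + \left(5 - -2\right)}{477} = \left(- \frac{1}{4} + \left(5 + 2\right)\right) \frac{1}{477} = \left(- \frac{1}{4} + 7\right) \frac{1}{477} = \frac{27}{4} \cdot \frac{1}{477} = \frac{3}{212}$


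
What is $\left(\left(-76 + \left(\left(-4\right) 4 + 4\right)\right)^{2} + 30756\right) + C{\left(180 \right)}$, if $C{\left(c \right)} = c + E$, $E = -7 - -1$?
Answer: $38674$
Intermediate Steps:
$E = -6$ ($E = -7 + 1 = -6$)
$C{\left(c \right)} = -6 + c$ ($C{\left(c \right)} = c - 6 = -6 + c$)
$\left(\left(-76 + \left(\left(-4\right) 4 + 4\right)\right)^{2} + 30756\right) + C{\left(180 \right)} = \left(\left(-76 + \left(\left(-4\right) 4 + 4\right)\right)^{2} + 30756\right) + \left(-6 + 180\right) = \left(\left(-76 + \left(-16 + 4\right)\right)^{2} + 30756\right) + 174 = \left(\left(-76 - 12\right)^{2} + 30756\right) + 174 = \left(\left(-88\right)^{2} + 30756\right) + 174 = \left(7744 + 30756\right) + 174 = 38500 + 174 = 38674$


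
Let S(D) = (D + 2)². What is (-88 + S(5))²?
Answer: 1521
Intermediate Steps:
S(D) = (2 + D)²
(-88 + S(5))² = (-88 + (2 + 5)²)² = (-88 + 7²)² = (-88 + 49)² = (-39)² = 1521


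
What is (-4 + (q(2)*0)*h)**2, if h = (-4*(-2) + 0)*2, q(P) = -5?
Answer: 16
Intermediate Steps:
h = 16 (h = (8 + 0)*2 = 8*2 = 16)
(-4 + (q(2)*0)*h)**2 = (-4 - 5*0*16)**2 = (-4 + 0*16)**2 = (-4 + 0)**2 = (-4)**2 = 16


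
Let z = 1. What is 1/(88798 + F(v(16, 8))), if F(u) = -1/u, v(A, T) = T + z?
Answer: 9/799181 ≈ 1.1262e-5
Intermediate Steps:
v(A, T) = 1 + T (v(A, T) = T + 1 = 1 + T)
1/(88798 + F(v(16, 8))) = 1/(88798 - 1/(1 + 8)) = 1/(88798 - 1/9) = 1/(88798 - 1*⅑) = 1/(88798 - ⅑) = 1/(799181/9) = 9/799181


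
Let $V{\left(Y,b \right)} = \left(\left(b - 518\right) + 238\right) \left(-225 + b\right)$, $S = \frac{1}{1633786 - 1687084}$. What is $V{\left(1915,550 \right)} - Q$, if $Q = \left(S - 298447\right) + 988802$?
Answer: $- \frac{32117641289}{53298} \approx -6.0261 \cdot 10^{5}$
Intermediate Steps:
$S = - \frac{1}{53298}$ ($S = \frac{1}{-53298} = - \frac{1}{53298} \approx -1.8762 \cdot 10^{-5}$)
$V{\left(Y,b \right)} = \left(-280 + b\right) \left(-225 + b\right)$ ($V{\left(Y,b \right)} = \left(\left(-518 + b\right) + 238\right) \left(-225 + b\right) = \left(-280 + b\right) \left(-225 + b\right)$)
$Q = \frac{36794540789}{53298}$ ($Q = \left(- \frac{1}{53298} - 298447\right) + 988802 = - \frac{15906628207}{53298} + 988802 = \frac{36794540789}{53298} \approx 6.9036 \cdot 10^{5}$)
$V{\left(1915,550 \right)} - Q = \left(63000 + 550^{2} - 277750\right) - \frac{36794540789}{53298} = \left(63000 + 302500 - 277750\right) - \frac{36794540789}{53298} = 87750 - \frac{36794540789}{53298} = - \frac{32117641289}{53298}$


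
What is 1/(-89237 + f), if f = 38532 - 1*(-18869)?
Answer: -1/31836 ≈ -3.1411e-5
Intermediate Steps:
f = 57401 (f = 38532 + 18869 = 57401)
1/(-89237 + f) = 1/(-89237 + 57401) = 1/(-31836) = -1/31836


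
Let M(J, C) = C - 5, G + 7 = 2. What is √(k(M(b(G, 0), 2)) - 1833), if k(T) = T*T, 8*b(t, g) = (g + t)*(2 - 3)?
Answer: 4*I*√114 ≈ 42.708*I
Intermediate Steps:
G = -5 (G = -7 + 2 = -5)
b(t, g) = -g/8 - t/8 (b(t, g) = ((g + t)*(2 - 3))/8 = ((g + t)*(-1))/8 = (-g - t)/8 = -g/8 - t/8)
M(J, C) = -5 + C
k(T) = T²
√(k(M(b(G, 0), 2)) - 1833) = √((-5 + 2)² - 1833) = √((-3)² - 1833) = √(9 - 1833) = √(-1824) = 4*I*√114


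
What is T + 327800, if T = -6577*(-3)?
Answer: 347531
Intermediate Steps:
T = 19731
T + 327800 = 19731 + 327800 = 347531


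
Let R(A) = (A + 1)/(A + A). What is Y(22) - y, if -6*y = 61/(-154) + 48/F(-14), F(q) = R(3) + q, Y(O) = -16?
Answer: -76997/4620 ≈ -16.666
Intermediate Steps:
R(A) = (1 + A)/(2*A) (R(A) = (1 + A)/((2*A)) = (1 + A)*(1/(2*A)) = (1 + A)/(2*A))
F(q) = 2/3 + q (F(q) = (1/2)*(1 + 3)/3 + q = (1/2)*(1/3)*4 + q = 2/3 + q)
y = 3077/4620 (y = -(61/(-154) + 48/(2/3 - 14))/6 = -(61*(-1/154) + 48/(-40/3))/6 = -(-61/154 + 48*(-3/40))/6 = -(-61/154 - 18/5)/6 = -1/6*(-3077/770) = 3077/4620 ≈ 0.66602)
Y(22) - y = -16 - 1*3077/4620 = -16 - 3077/4620 = -76997/4620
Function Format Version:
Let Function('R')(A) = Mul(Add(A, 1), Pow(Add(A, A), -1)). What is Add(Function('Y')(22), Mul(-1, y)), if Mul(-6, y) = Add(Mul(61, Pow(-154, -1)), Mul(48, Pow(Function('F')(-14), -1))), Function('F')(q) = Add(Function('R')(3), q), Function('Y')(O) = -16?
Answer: Rational(-76997, 4620) ≈ -16.666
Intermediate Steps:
Function('R')(A) = Mul(Rational(1, 2), Pow(A, -1), Add(1, A)) (Function('R')(A) = Mul(Add(1, A), Pow(Mul(2, A), -1)) = Mul(Add(1, A), Mul(Rational(1, 2), Pow(A, -1))) = Mul(Rational(1, 2), Pow(A, -1), Add(1, A)))
Function('F')(q) = Add(Rational(2, 3), q) (Function('F')(q) = Add(Mul(Rational(1, 2), Pow(3, -1), Add(1, 3)), q) = Add(Mul(Rational(1, 2), Rational(1, 3), 4), q) = Add(Rational(2, 3), q))
y = Rational(3077, 4620) (y = Mul(Rational(-1, 6), Add(Mul(61, Pow(-154, -1)), Mul(48, Pow(Add(Rational(2, 3), -14), -1)))) = Mul(Rational(-1, 6), Add(Mul(61, Rational(-1, 154)), Mul(48, Pow(Rational(-40, 3), -1)))) = Mul(Rational(-1, 6), Add(Rational(-61, 154), Mul(48, Rational(-3, 40)))) = Mul(Rational(-1, 6), Add(Rational(-61, 154), Rational(-18, 5))) = Mul(Rational(-1, 6), Rational(-3077, 770)) = Rational(3077, 4620) ≈ 0.66602)
Add(Function('Y')(22), Mul(-1, y)) = Add(-16, Mul(-1, Rational(3077, 4620))) = Add(-16, Rational(-3077, 4620)) = Rational(-76997, 4620)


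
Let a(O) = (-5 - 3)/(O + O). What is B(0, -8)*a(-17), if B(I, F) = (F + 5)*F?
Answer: 96/17 ≈ 5.6471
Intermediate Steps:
B(I, F) = F*(5 + F) (B(I, F) = (5 + F)*F = F*(5 + F))
a(O) = -4/O (a(O) = -8*1/(2*O) = -4/O)
B(0, -8)*a(-17) = (-8*(5 - 8))*(-4/(-17)) = (-8*(-3))*(-4*(-1/17)) = 24*(4/17) = 96/17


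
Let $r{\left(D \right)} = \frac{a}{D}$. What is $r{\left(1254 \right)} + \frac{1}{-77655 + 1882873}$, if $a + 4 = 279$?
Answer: $\frac{11282641}{51448713} \approx 0.2193$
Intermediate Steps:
$a = 275$ ($a = -4 + 279 = 275$)
$r{\left(D \right)} = \frac{275}{D}$
$r{\left(1254 \right)} + \frac{1}{-77655 + 1882873} = \frac{275}{1254} + \frac{1}{-77655 + 1882873} = 275 \cdot \frac{1}{1254} + \frac{1}{1805218} = \frac{25}{114} + \frac{1}{1805218} = \frac{11282641}{51448713}$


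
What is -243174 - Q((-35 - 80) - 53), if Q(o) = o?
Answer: -243006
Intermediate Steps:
-243174 - Q((-35 - 80) - 53) = -243174 - ((-35 - 80) - 53) = -243174 - (-115 - 53) = -243174 - 1*(-168) = -243174 + 168 = -243006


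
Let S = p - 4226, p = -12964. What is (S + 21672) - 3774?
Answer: 708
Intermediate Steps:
S = -17190 (S = -12964 - 4226 = -17190)
(S + 21672) - 3774 = (-17190 + 21672) - 3774 = 4482 - 3774 = 708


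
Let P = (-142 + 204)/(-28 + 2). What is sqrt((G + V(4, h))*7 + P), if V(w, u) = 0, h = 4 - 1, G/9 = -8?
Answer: I*sqrt(85579)/13 ≈ 22.503*I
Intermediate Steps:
G = -72 (G = 9*(-8) = -72)
h = 3
P = -31/13 (P = 62/(-26) = 62*(-1/26) = -31/13 ≈ -2.3846)
sqrt((G + V(4, h))*7 + P) = sqrt((-72 + 0)*7 - 31/13) = sqrt(-72*7 - 31/13) = sqrt(-504 - 31/13) = sqrt(-6583/13) = I*sqrt(85579)/13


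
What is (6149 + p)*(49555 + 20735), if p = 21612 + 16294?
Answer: 3096625950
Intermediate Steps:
p = 37906
(6149 + p)*(49555 + 20735) = (6149 + 37906)*(49555 + 20735) = 44055*70290 = 3096625950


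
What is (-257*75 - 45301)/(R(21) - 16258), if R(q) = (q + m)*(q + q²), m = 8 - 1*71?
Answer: 32288/17831 ≈ 1.8108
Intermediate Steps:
m = -63 (m = 8 - 71 = -63)
R(q) = (-63 + q)*(q + q²) (R(q) = (q - 63)*(q + q²) = (-63 + q)*(q + q²))
(-257*75 - 45301)/(R(21) - 16258) = (-257*75 - 45301)/(21*(-63 + 21² - 62*21) - 16258) = (-19275 - 45301)/(21*(-63 + 441 - 1302) - 16258) = -64576/(21*(-924) - 16258) = -64576/(-19404 - 16258) = -64576/(-35662) = -64576*(-1/35662) = 32288/17831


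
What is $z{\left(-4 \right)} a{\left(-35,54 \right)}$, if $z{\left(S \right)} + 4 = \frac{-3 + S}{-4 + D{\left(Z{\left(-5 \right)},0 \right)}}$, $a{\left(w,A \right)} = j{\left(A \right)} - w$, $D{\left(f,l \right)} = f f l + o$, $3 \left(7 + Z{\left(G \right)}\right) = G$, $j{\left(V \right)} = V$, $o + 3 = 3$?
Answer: $- \frac{801}{4} \approx -200.25$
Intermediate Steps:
$o = 0$ ($o = -3 + 3 = 0$)
$Z{\left(G \right)} = -7 + \frac{G}{3}$
$D{\left(f,l \right)} = l f^{2}$ ($D{\left(f,l \right)} = f f l + 0 = f^{2} l + 0 = l f^{2} + 0 = l f^{2}$)
$a{\left(w,A \right)} = A - w$
$z{\left(S \right)} = - \frac{13}{4} - \frac{S}{4}$ ($z{\left(S \right)} = -4 + \frac{-3 + S}{-4 + 0 \left(-7 + \frac{1}{3} \left(-5\right)\right)^{2}} = -4 + \frac{-3 + S}{-4 + 0 \left(-7 - \frac{5}{3}\right)^{2}} = -4 + \frac{-3 + S}{-4 + 0 \left(- \frac{26}{3}\right)^{2}} = -4 + \frac{-3 + S}{-4 + 0 \cdot \frac{676}{9}} = -4 + \frac{-3 + S}{-4 + 0} = -4 + \frac{-3 + S}{-4} = -4 + \left(-3 + S\right) \left(- \frac{1}{4}\right) = -4 - \left(- \frac{3}{4} + \frac{S}{4}\right) = - \frac{13}{4} - \frac{S}{4}$)
$z{\left(-4 \right)} a{\left(-35,54 \right)} = \left(- \frac{13}{4} - -1\right) \left(54 - -35\right) = \left(- \frac{13}{4} + 1\right) \left(54 + 35\right) = \left(- \frac{9}{4}\right) 89 = - \frac{801}{4}$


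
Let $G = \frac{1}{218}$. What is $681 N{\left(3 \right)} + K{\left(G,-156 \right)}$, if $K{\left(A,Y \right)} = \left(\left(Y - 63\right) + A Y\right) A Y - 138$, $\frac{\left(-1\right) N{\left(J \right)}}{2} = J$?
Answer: $- \frac{48317322}{11881} \approx -4066.8$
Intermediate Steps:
$N{\left(J \right)} = - 2 J$
$G = \frac{1}{218} \approx 0.0045872$
$K{\left(A,Y \right)} = -138 + A Y \left(-63 + Y + A Y\right)$ ($K{\left(A,Y \right)} = \left(\left(-63 + Y\right) + A Y\right) A Y - 138 = \left(-63 + Y + A Y\right) A Y - 138 = A \left(-63 + Y + A Y\right) Y - 138 = A Y \left(-63 + Y + A Y\right) - 138 = -138 + A Y \left(-63 + Y + A Y\right)$)
$681 N{\left(3 \right)} + K{\left(G,-156 \right)} = 681 \left(\left(-2\right) 3\right) - \left(138 - \frac{12168}{109} - \frac{4914}{109} - \frac{\left(-156\right)^{2}}{47524}\right) = 681 \left(-6\right) + \left(-138 + \frac{1}{218} \cdot 24336 + \frac{1}{47524} \cdot 24336 + \frac{4914}{109}\right) = -4086 + \left(-138 + \frac{12168}{109} + \frac{6084}{11881} + \frac{4914}{109}\right) = -4086 + \frac{228444}{11881} = - \frac{48317322}{11881}$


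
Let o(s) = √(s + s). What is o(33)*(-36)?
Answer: -36*√66 ≈ -292.47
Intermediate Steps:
o(s) = √2*√s (o(s) = √(2*s) = √2*√s)
o(33)*(-36) = (√2*√33)*(-36) = √66*(-36) = -36*√66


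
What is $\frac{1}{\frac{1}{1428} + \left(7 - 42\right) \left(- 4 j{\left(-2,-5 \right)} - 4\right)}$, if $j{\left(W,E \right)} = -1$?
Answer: $1428$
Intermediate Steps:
$\frac{1}{\frac{1}{1428} + \left(7 - 42\right) \left(- 4 j{\left(-2,-5 \right)} - 4\right)} = \frac{1}{\frac{1}{1428} + \left(7 - 42\right) \left(\left(-4\right) \left(-1\right) - 4\right)} = \frac{1}{\frac{1}{1428} - 35 \left(4 - 4\right)} = \frac{1}{\frac{1}{1428} - 0} = \frac{1}{\frac{1}{1428} + 0} = \frac{1}{\frac{1}{1428}} = 1428$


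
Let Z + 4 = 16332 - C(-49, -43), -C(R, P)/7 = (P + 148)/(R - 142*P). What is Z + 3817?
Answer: 40673000/2019 ≈ 20145.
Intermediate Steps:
C(R, P) = -7*(148 + P)/(R - 142*P) (C(R, P) = -7*(P + 148)/(R - 142*P) = -7*(148 + P)/(R - 142*P))
Z = 32966477/2019 (Z = -4 + (16332 - 7*(148 - 43)/(-1*(-49) + 142*(-43))) = -4 + (16332 - 7*105/(49 - 6106)) = -4 + (16332 - 7*105/(-6057)) = -4 + (16332 - 7*(-1)*105/6057) = -4 + (16332 - 1*(-245/2019)) = -4 + (16332 + 245/2019) = -4 + 32974553/2019 = 32966477/2019 ≈ 16328.)
Z + 3817 = 32966477/2019 + 3817 = 40673000/2019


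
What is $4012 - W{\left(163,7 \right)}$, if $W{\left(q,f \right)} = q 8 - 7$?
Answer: $2715$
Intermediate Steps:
$W{\left(q,f \right)} = -7 + 8 q$ ($W{\left(q,f \right)} = 8 q - 7 = -7 + 8 q$)
$4012 - W{\left(163,7 \right)} = 4012 - \left(-7 + 8 \cdot 163\right) = 4012 - \left(-7 + 1304\right) = 4012 - 1297 = 2715$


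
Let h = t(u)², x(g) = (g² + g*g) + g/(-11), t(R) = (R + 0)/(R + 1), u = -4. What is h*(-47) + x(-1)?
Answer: -8065/99 ≈ -81.465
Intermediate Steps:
t(R) = R/(1 + R)
x(g) = 2*g² - g/11 (x(g) = (g² + g²) + g*(-1/11) = 2*g² - g/11)
h = 16/9 (h = (-4/(1 - 4))² = (-4/(-3))² = (-4*(-⅓))² = (4/3)² = 16/9 ≈ 1.7778)
h*(-47) + x(-1) = (16/9)*(-47) + (1/11)*(-1)*(-1 + 22*(-1)) = -752/9 + (1/11)*(-1)*(-1 - 22) = -752/9 + (1/11)*(-1)*(-23) = -752/9 + 23/11 = -8065/99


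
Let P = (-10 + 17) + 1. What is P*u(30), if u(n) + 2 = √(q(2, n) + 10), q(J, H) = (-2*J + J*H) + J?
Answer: -16 + 16*√17 ≈ 49.970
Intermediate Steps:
q(J, H) = -J + H*J (q(J, H) = (-2*J + H*J) + J = -J + H*J)
u(n) = -2 + √(8 + 2*n) (u(n) = -2 + √(2*(-1 + n) + 10) = -2 + √((-2 + 2*n) + 10) = -2 + √(8 + 2*n))
P = 8 (P = 7 + 1 = 8)
P*u(30) = 8*(-2 + √(8 + 2*30)) = 8*(-2 + √(8 + 60)) = 8*(-2 + √68) = 8*(-2 + 2*√17) = -16 + 16*√17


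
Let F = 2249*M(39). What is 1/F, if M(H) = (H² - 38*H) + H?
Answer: 1/175422 ≈ 5.7005e-6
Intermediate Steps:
M(H) = H² - 37*H
F = 175422 (F = 2249*(39*(-37 + 39)) = 2249*(39*2) = 2249*78 = 175422)
1/F = 1/175422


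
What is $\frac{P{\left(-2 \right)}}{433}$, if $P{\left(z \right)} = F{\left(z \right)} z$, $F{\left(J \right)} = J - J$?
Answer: $0$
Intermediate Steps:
$F{\left(J \right)} = 0$
$P{\left(z \right)} = 0$ ($P{\left(z \right)} = 0 z = 0$)
$\frac{P{\left(-2 \right)}}{433} = \frac{0}{433} = 0 \cdot \frac{1}{433} = 0$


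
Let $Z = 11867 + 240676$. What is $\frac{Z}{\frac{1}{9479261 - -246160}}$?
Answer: $2456086995603$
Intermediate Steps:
$Z = 252543$
$\frac{Z}{\frac{1}{9479261 - -246160}} = \frac{252543}{\frac{1}{9479261 - -246160}} = \frac{252543}{\frac{1}{9479261 + 246160}} = \frac{252543}{\frac{1}{9725421}} = 252543 \frac{1}{\frac{1}{9725421}} = 252543 \cdot 9725421 = 2456086995603$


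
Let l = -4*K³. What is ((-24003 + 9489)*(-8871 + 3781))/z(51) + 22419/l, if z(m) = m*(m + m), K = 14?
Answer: 135124867687/9516192 ≈ 14199.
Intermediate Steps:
z(m) = 2*m² (z(m) = m*(2*m) = 2*m²)
l = -10976 (l = -4*14³ = -4*2744 = -10976)
((-24003 + 9489)*(-8871 + 3781))/z(51) + 22419/l = ((-24003 + 9489)*(-8871 + 3781))/((2*51²)) + 22419/(-10976) = (-14514*(-5090))/((2*2601)) + 22419*(-1/10976) = 73876260/5202 - 22419/10976 = 73876260*(1/5202) - 22419/10976 = 12312710/867 - 22419/10976 = 135124867687/9516192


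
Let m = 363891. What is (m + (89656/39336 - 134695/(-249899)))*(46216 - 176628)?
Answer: -58311868760071074332/1228753383 ≈ -4.7456e+10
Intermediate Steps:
(m + (89656/39336 - 134695/(-249899)))*(46216 - 176628) = (363891 + (89656/39336 - 134695/(-249899)))*(46216 - 176628) = (363891 + (89656*(1/39336) - 134695*(-1/249899)))*(-130412) = (363891 + (11207/4917 + 134695/249899))*(-130412) = (363891 + 3462913408/1228753383)*(-130412) = (447135760206661/1228753383)*(-130412) = -58311868760071074332/1228753383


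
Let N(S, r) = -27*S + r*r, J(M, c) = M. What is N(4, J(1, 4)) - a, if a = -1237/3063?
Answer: -326504/3063 ≈ -106.60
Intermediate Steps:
N(S, r) = r² - 27*S (N(S, r) = -27*S + r² = r² - 27*S)
a = -1237/3063 (a = -1237*1/3063 = -1237/3063 ≈ -0.40385)
N(4, J(1, 4)) - a = (1² - 27*4) - 1*(-1237/3063) = (1 - 108) + 1237/3063 = -107 + 1237/3063 = -326504/3063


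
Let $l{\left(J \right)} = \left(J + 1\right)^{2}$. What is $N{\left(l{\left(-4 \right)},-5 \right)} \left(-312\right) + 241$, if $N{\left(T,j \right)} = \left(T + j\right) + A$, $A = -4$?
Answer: $241$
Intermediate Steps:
$l{\left(J \right)} = \left(1 + J\right)^{2}$
$N{\left(T,j \right)} = -4 + T + j$ ($N{\left(T,j \right)} = \left(T + j\right) - 4 = -4 + T + j$)
$N{\left(l{\left(-4 \right)},-5 \right)} \left(-312\right) + 241 = \left(-4 + \left(1 - 4\right)^{2} - 5\right) \left(-312\right) + 241 = \left(-4 + \left(-3\right)^{2} - 5\right) \left(-312\right) + 241 = \left(-4 + 9 - 5\right) \left(-312\right) + 241 = 0 \left(-312\right) + 241 = 0 + 241 = 241$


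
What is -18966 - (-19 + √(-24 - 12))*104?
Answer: -16990 - 624*I ≈ -16990.0 - 624.0*I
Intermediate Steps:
-18966 - (-19 + √(-24 - 12))*104 = -18966 - (-19 + √(-36))*104 = -18966 - (-19 + 6*I)*104 = -18966 - (-1976 + 624*I) = -18966 + (1976 - 624*I) = -16990 - 624*I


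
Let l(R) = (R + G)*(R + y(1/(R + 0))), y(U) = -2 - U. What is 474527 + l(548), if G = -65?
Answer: 404557777/548 ≈ 7.3824e+5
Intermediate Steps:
l(R) = (-65 + R)*(-2 + R - 1/R) (l(R) = (R - 65)*(R + (-2 - 1/(R + 0))) = (-65 + R)*(R + (-2 - 1/R)) = (-65 + R)*(-2 + R - 1/R))
474527 + l(548) = 474527 + (129 + 548² - 67*548 + 65/548) = 474527 + (129 + 300304 - 36716 + 65*(1/548)) = 474527 + (129 + 300304 - 36716 + 65/548) = 474527 + 144516981/548 = 404557777/548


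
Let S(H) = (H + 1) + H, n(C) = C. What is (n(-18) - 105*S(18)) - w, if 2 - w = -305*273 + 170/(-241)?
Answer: -21008140/241 ≈ -87171.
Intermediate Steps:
S(H) = 1 + 2*H (S(H) = (1 + H) + H = 1 + 2*H)
w = 20067517/241 (w = 2 - (-305*273 + 170/(-241)) = 2 - (-83265 + 170*(-1/241)) = 2 - (-83265 - 170/241) = 2 - 1*(-20067035/241) = 2 + 20067035/241 = 20067517/241 ≈ 83268.)
(n(-18) - 105*S(18)) - w = (-18 - 105*(1 + 2*18)) - 1*20067517/241 = (-18 - 105*(1 + 36)) - 20067517/241 = (-18 - 105*37) - 20067517/241 = (-18 - 3885) - 20067517/241 = -3903 - 20067517/241 = -21008140/241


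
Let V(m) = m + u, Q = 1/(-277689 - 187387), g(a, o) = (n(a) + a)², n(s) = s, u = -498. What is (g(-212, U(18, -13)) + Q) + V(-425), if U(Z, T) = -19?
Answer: 83180237827/465076 ≈ 1.7885e+5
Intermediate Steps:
g(a, o) = 4*a² (g(a, o) = (a + a)² = (2*a)² = 4*a²)
Q = -1/465076 (Q = 1/(-465076) = -1/465076 ≈ -2.1502e-6)
V(m) = -498 + m (V(m) = m - 498 = -498 + m)
(g(-212, U(18, -13)) + Q) + V(-425) = (4*(-212)² - 1/465076) + (-498 - 425) = (4*44944 - 1/465076) - 923 = (179776 - 1/465076) - 923 = 83609502975/465076 - 923 = 83180237827/465076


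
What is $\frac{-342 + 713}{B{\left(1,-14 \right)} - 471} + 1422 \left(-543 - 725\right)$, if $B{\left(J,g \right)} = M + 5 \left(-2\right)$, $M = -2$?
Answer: $- \frac{124413677}{69} \approx -1.8031 \cdot 10^{6}$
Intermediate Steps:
$B{\left(J,g \right)} = -12$ ($B{\left(J,g \right)} = -2 + 5 \left(-2\right) = -2 - 10 = -12$)
$\frac{-342 + 713}{B{\left(1,-14 \right)} - 471} + 1422 \left(-543 - 725\right) = \frac{-342 + 713}{-12 - 471} + 1422 \left(-543 - 725\right) = \frac{371}{-483} + 1422 \left(-1268\right) = 371 \left(- \frac{1}{483}\right) - 1803096 = - \frac{53}{69} - 1803096 = - \frac{124413677}{69}$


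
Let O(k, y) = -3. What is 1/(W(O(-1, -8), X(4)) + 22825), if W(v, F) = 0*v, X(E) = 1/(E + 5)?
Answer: 1/22825 ≈ 4.3812e-5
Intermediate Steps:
X(E) = 1/(5 + E)
W(v, F) = 0
1/(W(O(-1, -8), X(4)) + 22825) = 1/(0 + 22825) = 1/22825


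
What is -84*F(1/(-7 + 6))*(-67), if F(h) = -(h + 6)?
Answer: -28140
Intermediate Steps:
F(h) = -6 - h (F(h) = -(6 + h) = -6 - h)
-84*F(1/(-7 + 6))*(-67) = -84*(-6 - 1/(-7 + 6))*(-67) = -84*(-6 - 1/(-1))*(-67) = -84*(-6 - 1*(-1))*(-67) = -84*(-6 + 1)*(-67) = -84*(-5)*(-67) = 420*(-67) = -28140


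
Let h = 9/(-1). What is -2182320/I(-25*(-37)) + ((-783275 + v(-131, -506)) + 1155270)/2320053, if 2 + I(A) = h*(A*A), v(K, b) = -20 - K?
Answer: 7928547573422/17865862773231 ≈ 0.44378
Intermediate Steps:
h = -9 (h = -1*9 = -9)
I(A) = -2 - 9*A**2 (I(A) = -2 - 9*A*A = -2 - 9*A**2)
-2182320/I(-25*(-37)) + ((-783275 + v(-131, -506)) + 1155270)/2320053 = -2182320/(-2 - 9*(-25*(-37))**2) + ((-783275 + (-20 - 1*(-131))) + 1155270)/2320053 = -2182320/(-2 - 9*925**2) + ((-783275 + (-20 + 131)) + 1155270)*(1/2320053) = -2182320/(-2 - 9*855625) + ((-783275 + 111) + 1155270)*(1/2320053) = -2182320/(-2 - 7700625) + (-783164 + 1155270)*(1/2320053) = -2182320/(-7700627) + 372106*(1/2320053) = -2182320*(-1/7700627) + 372106/2320053 = 2182320/7700627 + 372106/2320053 = 7928547573422/17865862773231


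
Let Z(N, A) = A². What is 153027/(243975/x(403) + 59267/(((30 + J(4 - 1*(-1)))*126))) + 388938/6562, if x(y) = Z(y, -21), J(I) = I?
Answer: 158833007979/482310281 ≈ 329.32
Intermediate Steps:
x(y) = 441 (x(y) = (-21)² = 441)
153027/(243975/x(403) + 59267/(((30 + J(4 - 1*(-1)))*126))) + 388938/6562 = 153027/(243975/441 + 59267/(((30 + (4 - 1*(-1)))*126))) + 388938/6562 = 153027/(243975*(1/441) + 59267/(((30 + (4 + 1))*126))) + 388938*(1/6562) = 153027/(81325/147 + 59267/(((30 + 5)*126))) + 194469/3281 = 153027/(81325/147 + 59267/((35*126))) + 194469/3281 = 153027/(81325/147 + 59267/4410) + 194469/3281 = 153027/(2499017/4410) + 194469/3281 = 153027*(4410/2499017) + 194469/3281 = 674849070/2499017 + 194469/3281 = 158833007979/482310281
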